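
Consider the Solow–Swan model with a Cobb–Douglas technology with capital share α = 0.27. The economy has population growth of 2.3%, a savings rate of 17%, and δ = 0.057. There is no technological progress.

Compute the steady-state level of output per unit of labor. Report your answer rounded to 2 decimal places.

In steady state, investment equals break-even investment: s·k^α = (n + δ)·k.
Dividing both sides by k: k^(1−α) = s / (n + δ).
k^0.73 = 0.17 / (0.023 + 0.057) = 0.17 / 0.080 = 2.1250
k* = 2.1250^(1/0.73) ≈ 2.8083
y* = (k*)^α = 2.8083^0.27 ≈ 1.3215

y* = 1.32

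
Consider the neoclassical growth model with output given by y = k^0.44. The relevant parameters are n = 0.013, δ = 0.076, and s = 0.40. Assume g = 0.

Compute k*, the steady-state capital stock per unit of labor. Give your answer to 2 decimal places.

At the steady state, Δk = 0, so s·k^α = (n + δ)·k.
Dividing both sides by k: k^(1−α) = s / (n + δ).
k^0.56 = 0.40 / (0.013 + 0.076) = 0.40 / 0.089 = 4.4944
k* = 4.4944^(1/0.56) ≈ 14.6381

k* = 14.64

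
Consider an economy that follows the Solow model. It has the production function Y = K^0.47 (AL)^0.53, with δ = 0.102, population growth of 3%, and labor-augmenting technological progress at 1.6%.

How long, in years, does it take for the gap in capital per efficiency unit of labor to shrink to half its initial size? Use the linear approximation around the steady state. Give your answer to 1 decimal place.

Near the steady state the convergence rate is λ = (1 − α)(n + g + δ).
λ = (1 − 0.47) × 0.148 = 0.53 × 0.148 = 0.07844
Half-life = ln 2 / λ = 0.6931 / 0.07844 ≈ 8.84 years

about 8.8 years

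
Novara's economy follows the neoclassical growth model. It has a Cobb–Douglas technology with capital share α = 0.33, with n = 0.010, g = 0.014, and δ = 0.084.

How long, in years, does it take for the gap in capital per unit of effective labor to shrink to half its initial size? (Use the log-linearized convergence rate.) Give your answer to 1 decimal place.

t_½ ≈ 9.6 years

Near the steady state the convergence rate is λ = (1 − α)(n + g + δ).
λ = (1 − 0.33) × 0.108 = 0.67 × 0.108 = 0.07236
Half-life = ln 2 / λ = 0.6931 / 0.07236 ≈ 9.58 years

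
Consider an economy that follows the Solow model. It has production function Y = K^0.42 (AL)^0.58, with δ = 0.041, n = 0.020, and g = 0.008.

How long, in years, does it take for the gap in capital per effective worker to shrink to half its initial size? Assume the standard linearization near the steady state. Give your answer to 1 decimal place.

t_½ ≈ 17.3 years

Near the steady state the convergence rate is λ = (1 − α)(n + g + δ).
λ = (1 − 0.42) × 0.069 = 0.58 × 0.069 = 0.04002
Half-life = ln 2 / λ = 0.6931 / 0.04002 ≈ 17.32 years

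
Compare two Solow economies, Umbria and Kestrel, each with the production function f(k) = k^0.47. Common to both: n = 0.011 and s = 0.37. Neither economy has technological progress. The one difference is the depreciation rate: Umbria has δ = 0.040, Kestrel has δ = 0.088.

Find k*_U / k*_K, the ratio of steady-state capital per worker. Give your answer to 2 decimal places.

ratio ≈ 3.50

Steady-state k* = [s/(n + δ)]^(1/(1−α)), so the ratio is [ (s_U/(n + δ)_U) / (s_K/(n + δ)_K) ]^1.8868.
s_U/(n + δ)_U = 0.37/0.051 = 7.2549; s_K/(n + δ)_K = 0.37/0.099 = 3.7374.
Ratio = (7.2549/3.7374)^1.8868 = 1.9412^1.8868 ≈ 3.4957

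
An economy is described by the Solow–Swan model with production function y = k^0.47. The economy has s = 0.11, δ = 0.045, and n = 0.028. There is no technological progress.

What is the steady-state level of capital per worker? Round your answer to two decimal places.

k* = 2.17

Steady state requires s·f(k) = (n + δ)·k, i.e. s·k^α = (n + δ)·k.
Rearranging, k^(1−α) = s / (n + δ).
k^0.53 = 0.11 / (0.028 + 0.045) = 0.11 / 0.073 = 1.5068
k* = 1.5068^(1/0.53) ≈ 2.1675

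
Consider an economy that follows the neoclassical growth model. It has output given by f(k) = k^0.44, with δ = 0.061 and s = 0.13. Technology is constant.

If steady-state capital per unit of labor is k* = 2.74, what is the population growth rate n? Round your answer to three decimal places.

n ≈ 0.013

Steady state requires s·f(k) = (n + δ)·k, i.e. s·k^α = (n + δ)·k.
So s / (n + δ) = (k*)^(1−α) = 2.74^0.56 = 1.7585.
Therefore n + δ = s / 1.7585 = 0.13 / 1.7585 = 0.0739, so n = 0.0739 − 0.061 = 0.0129.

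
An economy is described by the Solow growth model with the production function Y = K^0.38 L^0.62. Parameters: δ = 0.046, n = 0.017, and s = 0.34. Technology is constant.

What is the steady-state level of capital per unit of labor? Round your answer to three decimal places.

k* = 15.166

In steady state, investment equals break-even investment: s·k^α = (n + δ)·k.
Rearranging, k^(1−α) = s / (n + δ).
k^0.62 = 0.34 / (0.017 + 0.046) = 0.34 / 0.063 = 5.3968
k* = 5.3968^(1/0.62) ≈ 15.1658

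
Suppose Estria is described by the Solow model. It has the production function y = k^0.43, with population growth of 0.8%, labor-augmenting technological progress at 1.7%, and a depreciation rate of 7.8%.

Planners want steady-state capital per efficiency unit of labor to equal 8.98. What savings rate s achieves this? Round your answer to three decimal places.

s ≈ 0.360

Steady state requires s·f(k) = (n + g + δ)·k, i.e. s·k^α = (n + g + δ)·k.
So s / (n + g + δ) = (k*)^(1−α) = 8.98^0.57 = 3.4944.
Therefore s = 3.4944 × (n + g + δ) = 3.4944 × 0.103 = 0.3599.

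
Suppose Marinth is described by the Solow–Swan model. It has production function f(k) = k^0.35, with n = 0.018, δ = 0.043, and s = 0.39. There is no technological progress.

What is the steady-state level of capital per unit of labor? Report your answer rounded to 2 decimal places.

k* = 17.36

At the steady state, Δk = 0, so s·k^α = (n + δ)·k.
Dividing both sides by k: k^(1−α) = s / (n + δ).
k^0.65 = 0.39 / (0.018 + 0.043) = 0.39 / 0.061 = 6.3934
k* = 6.3934^(1/0.65) ≈ 17.3615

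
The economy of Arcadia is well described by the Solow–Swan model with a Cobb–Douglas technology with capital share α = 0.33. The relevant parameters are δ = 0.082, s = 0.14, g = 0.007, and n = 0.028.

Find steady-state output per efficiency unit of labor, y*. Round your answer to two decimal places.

y* = 1.09

Steady state requires s·f(k) = (n + g + δ)·k, i.e. s·k^α = (n + g + δ)·k.
Rearranging, k^(1−α) = s / (n + g + δ).
k^0.67 = 0.14 / (0.028 + 0.007 + 0.082) = 0.14 / 0.117 = 1.1966
k* = 1.1966^(1/0.67) ≈ 1.3072
y* = (k*)^α = 1.3072^0.33 ≈ 1.0924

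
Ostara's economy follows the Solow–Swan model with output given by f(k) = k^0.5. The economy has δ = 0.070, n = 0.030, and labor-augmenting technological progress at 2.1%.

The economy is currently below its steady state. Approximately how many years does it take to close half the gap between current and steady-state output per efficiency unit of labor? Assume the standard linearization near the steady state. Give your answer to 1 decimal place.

about 11.5 years

Near the steady state the convergence rate is λ = (1 − α)(n + g + δ).
λ = (1 − 0.5) × 0.121 = 0.5 × 0.121 = 0.0605
Half-life = ln 2 / λ = 0.6931 / 0.0605 ≈ 11.46 years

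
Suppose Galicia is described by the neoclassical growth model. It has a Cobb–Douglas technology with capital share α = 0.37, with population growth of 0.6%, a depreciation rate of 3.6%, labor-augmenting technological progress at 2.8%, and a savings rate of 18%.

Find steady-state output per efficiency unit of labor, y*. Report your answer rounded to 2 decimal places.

y* ≈ 1.74

Steady state requires s·f(k) = (n + g + δ)·k, i.e. s·k^α = (n + g + δ)·k.
Dividing both sides by k: k^(1−α) = s / (n + g + δ).
k^0.63 = 0.18 / (0.006 + 0.028 + 0.036) = 0.18 / 0.070 = 2.5714
k* = 2.5714^(1/0.63) ≈ 4.4778
y* = (k*)^α = 4.4778^0.37 ≈ 1.7414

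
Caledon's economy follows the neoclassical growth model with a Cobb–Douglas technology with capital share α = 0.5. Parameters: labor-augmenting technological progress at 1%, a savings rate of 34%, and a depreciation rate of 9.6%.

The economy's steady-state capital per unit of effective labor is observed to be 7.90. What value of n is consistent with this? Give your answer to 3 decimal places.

n ≈ 0.015

In steady state, investment equals break-even investment: s·k^α = (n + g + δ)·k.
So s / (n + g + δ) = (k*)^(1−α) = 7.90^0.5 = 2.8107.
Therefore n + g + δ = s / 2.8107 = 0.34 / 2.8107 = 0.1210, so n = 0.1210 − 0.106 = 0.0150.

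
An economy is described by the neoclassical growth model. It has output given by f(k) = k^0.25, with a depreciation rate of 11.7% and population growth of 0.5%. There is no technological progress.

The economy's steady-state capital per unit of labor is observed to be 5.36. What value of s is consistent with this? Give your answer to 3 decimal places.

s ≈ 0.430

At the steady state, Δk = 0, so s·k^α = (n + δ)·k.
So s / (n + δ) = (k*)^(1−α) = 5.36^0.75 = 3.5227.
Therefore s = 3.5227 × (n + δ) = 3.5227 × 0.122 = 0.4298.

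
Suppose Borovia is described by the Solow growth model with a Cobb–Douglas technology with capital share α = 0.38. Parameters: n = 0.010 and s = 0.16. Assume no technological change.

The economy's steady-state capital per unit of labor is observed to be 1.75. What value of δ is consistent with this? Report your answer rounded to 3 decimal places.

δ ≈ 0.103

In steady state, investment equals break-even investment: s·k^α = (n + δ)·k.
So s / (n + δ) = (k*)^(1−α) = 1.75^0.62 = 1.4148.
Therefore n + δ = s / 1.4148 = 0.16 / 1.4148 = 0.1131, so δ = 0.1131 − 0.010 = 0.1031.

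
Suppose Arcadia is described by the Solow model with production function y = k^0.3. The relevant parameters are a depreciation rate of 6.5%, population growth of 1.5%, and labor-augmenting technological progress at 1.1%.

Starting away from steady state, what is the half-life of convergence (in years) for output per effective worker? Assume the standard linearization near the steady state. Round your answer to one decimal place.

Near the steady state the convergence rate is λ = (1 − α)(n + g + δ).
λ = (1 − 0.3) × 0.091 = 0.7 × 0.091 = 0.0637
Half-life = ln 2 / λ = 0.6931 / 0.0637 ≈ 10.88 years

half-life ≈ 10.9 years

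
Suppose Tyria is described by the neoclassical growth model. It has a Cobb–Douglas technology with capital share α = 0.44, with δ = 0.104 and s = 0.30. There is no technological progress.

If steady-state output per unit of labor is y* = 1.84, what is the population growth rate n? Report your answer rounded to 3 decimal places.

At the steady state, Δk = 0, so s·k^α = (n + δ)·k.
Since y* = [s/(n + δ)]^(α/(1−α)), we have s/(n + δ) = (y*)^((1−α)/α) = 1.84^1.2727 = 2.1729.
Therefore n + δ = s / 2.1729 = 0.30 / 2.1729 = 0.1381, so n = 0.1381 − 0.104 = 0.0341.

n ≈ 0.034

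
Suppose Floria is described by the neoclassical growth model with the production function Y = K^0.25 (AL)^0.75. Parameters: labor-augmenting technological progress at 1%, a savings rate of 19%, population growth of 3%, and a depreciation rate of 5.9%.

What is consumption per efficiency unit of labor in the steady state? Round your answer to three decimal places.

Steady state requires s·f(k) = (n + g + δ)·k, i.e. s·k^α = (n + g + δ)·k.
Dividing both sides by k: k^(1−α) = s / (n + g + δ).
k^0.75 = 0.19 / (0.030 + 0.010 + 0.059) = 0.19 / 0.099 = 1.9192
k* = 1.9192^(1/0.75) ≈ 2.3850
y* = (k*)^α = 2.3850^0.25 ≈ 1.2427
c* = (1 − s)·y* = (1 − 0.19) × 1.2427 ≈ 1.0066

c* = 1.007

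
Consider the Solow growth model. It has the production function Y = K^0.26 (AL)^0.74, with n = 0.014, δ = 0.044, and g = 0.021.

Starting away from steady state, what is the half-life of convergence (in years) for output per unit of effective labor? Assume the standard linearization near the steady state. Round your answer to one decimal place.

Near the steady state the convergence rate is λ = (1 − α)(n + g + δ).
λ = (1 − 0.26) × 0.079 = 0.74 × 0.079 = 0.05846
Half-life = ln 2 / λ = 0.6931 / 0.05846 ≈ 11.86 years

about 11.9 years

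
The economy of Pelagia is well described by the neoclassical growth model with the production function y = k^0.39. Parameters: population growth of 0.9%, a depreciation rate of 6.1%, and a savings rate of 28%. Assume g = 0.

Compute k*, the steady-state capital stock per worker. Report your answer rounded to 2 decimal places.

k* = 9.70

In steady state, investment equals break-even investment: s·k^α = (n + δ)·k.
Rearranging, k^(1−α) = s / (n + δ).
k^0.61 = 0.28 / (0.009 + 0.061) = 0.28 / 0.070 = 4.0000
k* = 4.0000^(1/0.61) ≈ 9.7047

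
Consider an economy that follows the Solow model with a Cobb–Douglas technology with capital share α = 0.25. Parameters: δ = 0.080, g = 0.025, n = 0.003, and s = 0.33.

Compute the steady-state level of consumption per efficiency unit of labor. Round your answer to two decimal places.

In steady state, investment equals break-even investment: s·k^α = (n + g + δ)·k.
Rearranging, k^(1−α) = s / (n + g + δ).
k^0.75 = 0.33 / (0.003 + 0.025 + 0.080) = 0.33 / 0.108 = 3.0556
k* = 3.0556^(1/0.75) ≈ 4.4340
y* = (k*)^α = 4.4340^0.25 ≈ 1.4511
c* = (1 − s)·y* = (1 − 0.33) × 1.4511 ≈ 0.9722

c* ≈ 0.97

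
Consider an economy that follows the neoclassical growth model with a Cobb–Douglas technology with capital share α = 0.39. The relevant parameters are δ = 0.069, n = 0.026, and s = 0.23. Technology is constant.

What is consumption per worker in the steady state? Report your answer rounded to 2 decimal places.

In steady state, investment equals break-even investment: s·k^α = (n + δ)·k.
Dividing both sides by k: k^(1−α) = s / (n + δ).
k^0.61 = 0.23 / (0.026 + 0.069) = 0.23 / 0.095 = 2.4211
k* = 2.4211^(1/0.61) ≈ 4.2612
y* = (k*)^α = 4.2612^0.39 ≈ 1.7600
c* = (1 − s)·y* = (1 − 0.23) × 1.7600 ≈ 1.3552

c* ≈ 1.36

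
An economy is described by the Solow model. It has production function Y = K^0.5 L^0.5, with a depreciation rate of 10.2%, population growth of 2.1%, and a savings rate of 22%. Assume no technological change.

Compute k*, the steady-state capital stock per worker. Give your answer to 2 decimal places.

At the steady state, Δk = 0, so s·k^α = (n + δ)·k.
Rearranging, k^(1−α) = s / (n + δ).
k^0.5 = 0.22 / (0.021 + 0.102) = 0.22 / 0.123 = 1.7886
k* = 1.7886^(1/0.5) ≈ 3.1991

k* = 3.20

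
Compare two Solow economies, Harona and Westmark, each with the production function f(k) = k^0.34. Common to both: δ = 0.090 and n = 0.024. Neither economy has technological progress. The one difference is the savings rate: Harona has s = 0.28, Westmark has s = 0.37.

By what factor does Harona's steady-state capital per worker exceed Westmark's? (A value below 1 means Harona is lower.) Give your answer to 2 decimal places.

k*_H / k*_W ≈ 0.66

Steady-state k* = [s/(n + δ)]^(1/(1−α)), so the ratio is [ (s_H/(n + δ)_H) / (s_W/(n + δ)_W) ]^1.5152.
s_H/(n + δ)_H = 0.28/0.114 = 2.4561; s_W/(n + δ)_W = 0.37/0.114 = 3.2456.
Ratio = (2.4561/3.2456)^1.5152 = 0.7567^1.5152 ≈ 0.6555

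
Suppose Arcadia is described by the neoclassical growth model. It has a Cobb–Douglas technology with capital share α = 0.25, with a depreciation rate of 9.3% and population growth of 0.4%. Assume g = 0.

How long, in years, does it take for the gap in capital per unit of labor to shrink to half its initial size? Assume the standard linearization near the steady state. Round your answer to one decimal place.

Near the steady state the convergence rate is λ = (1 − α)(n + δ).
λ = (1 − 0.25) × 0.097 = 0.75 × 0.097 = 0.07275
Half-life = ln 2 / λ = 0.6931 / 0.07275 ≈ 9.53 years

t_½ ≈ 9.5 years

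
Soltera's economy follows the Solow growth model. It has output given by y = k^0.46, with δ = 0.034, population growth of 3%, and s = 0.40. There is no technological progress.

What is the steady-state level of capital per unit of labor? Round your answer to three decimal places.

In steady state, investment equals break-even investment: s·k^α = (n + δ)·k.
Rearranging, k^(1−α) = s / (n + δ).
k^0.54 = 0.40 / (0.030 + 0.034) = 0.40 / 0.064 = 6.2500
k* = 6.2500^(1/0.54) ≈ 29.7750

k* = 29.775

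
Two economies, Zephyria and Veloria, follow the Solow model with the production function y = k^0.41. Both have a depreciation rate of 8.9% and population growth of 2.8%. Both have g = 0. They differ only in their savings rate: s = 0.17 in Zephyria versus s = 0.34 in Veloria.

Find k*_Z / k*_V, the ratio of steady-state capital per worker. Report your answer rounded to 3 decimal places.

ratio ≈ 0.309

Steady-state k* = [s/(n + δ)]^(1/(1−α)), so the ratio is [ (s_Z/(n + δ)_Z) / (s_V/(n + δ)_V) ]^1.6949.
s_Z/(n + δ)_Z = 0.17/0.117 = 1.4530; s_V/(n + δ)_V = 0.34/0.117 = 2.9060.
Ratio = (1.4530/2.9060)^1.6949 = 0.5000^1.6949 ≈ 0.3089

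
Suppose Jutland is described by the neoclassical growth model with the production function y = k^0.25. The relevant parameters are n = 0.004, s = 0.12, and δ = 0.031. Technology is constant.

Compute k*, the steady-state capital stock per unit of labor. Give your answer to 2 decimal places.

k* = 5.17

Steady state requires s·f(k) = (n + δ)·k, i.e. s·k^α = (n + δ)·k.
Dividing both sides by k: k^(1−α) = s / (n + δ).
k^0.75 = 0.12 / (0.004 + 0.031) = 0.12 / 0.035 = 3.4286
k* = 3.4286^(1/0.75) ≈ 5.1700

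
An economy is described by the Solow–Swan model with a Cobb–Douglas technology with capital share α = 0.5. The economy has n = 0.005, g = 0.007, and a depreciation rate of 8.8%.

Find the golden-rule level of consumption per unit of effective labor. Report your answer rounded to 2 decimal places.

c_gold ≈ 2.50

At the golden rule, f'(k) = n + g + δ, so α·k^(α−1) = n + g + δ and k_gold = (α/(n + g + δ))^(1/(1−α)).
k_gold = (0.5/0.100)^(1/0.5) = 5.0000^2 ≈ 25.0000
c_gold = f(k_gold) − (n + g + δ)·k_gold = 5.0000 − 0.100×25.0000 ≈ 2.5000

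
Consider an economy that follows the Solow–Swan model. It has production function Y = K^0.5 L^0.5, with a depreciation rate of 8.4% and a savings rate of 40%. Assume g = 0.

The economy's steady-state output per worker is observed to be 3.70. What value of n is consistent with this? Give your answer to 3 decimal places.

In steady state, investment equals break-even investment: s·k^α = (n + δ)·k.
Since y* = [s/(n + δ)]^(α/(1−α)), we have s/(n + δ) = (y*)^((1−α)/α) = 3.70^1 = 3.7000.
Therefore n + δ = s / 3.7000 = 0.40 / 3.7000 = 0.1081, so n = 0.1081 − 0.084 = 0.0241.

n ≈ 0.024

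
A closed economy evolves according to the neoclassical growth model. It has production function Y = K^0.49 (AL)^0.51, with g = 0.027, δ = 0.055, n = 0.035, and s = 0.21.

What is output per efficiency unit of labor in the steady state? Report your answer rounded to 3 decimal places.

y* ≈ 1.754

Steady state requires s·f(k) = (n + g + δ)·k, i.e. s·k^α = (n + g + δ)·k.
Rearranging, k^(1−α) = s / (n + g + δ).
k^0.51 = 0.21 / (0.035 + 0.027 + 0.055) = 0.21 / 0.117 = 1.7949
k* = 1.7949^(1/0.51) ≈ 3.1486
y* = (k*)^α = 3.1486^0.49 ≈ 1.7542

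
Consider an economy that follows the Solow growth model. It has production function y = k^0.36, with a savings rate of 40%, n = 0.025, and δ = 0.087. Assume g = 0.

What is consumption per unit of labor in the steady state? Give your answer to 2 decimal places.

Steady state requires s·f(k) = (n + δ)·k, i.e. s·k^α = (n + δ)·k.
Dividing both sides by k: k^(1−α) = s / (n + δ).
k^0.64 = 0.40 / (0.025 + 0.087) = 0.40 / 0.112 = 3.5714
k* = 3.5714^(1/0.64) ≈ 7.3082
y* = (k*)^α = 7.3082^0.36 ≈ 2.0463
c* = (1 − s)·y* = (1 − 0.40) × 2.0463 ≈ 1.2278

c* ≈ 1.23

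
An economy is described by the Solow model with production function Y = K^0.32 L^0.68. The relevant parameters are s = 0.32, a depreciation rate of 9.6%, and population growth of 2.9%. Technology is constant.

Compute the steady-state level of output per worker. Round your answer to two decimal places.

In steady state, investment equals break-even investment: s·k^α = (n + δ)·k.
Dividing both sides by k: k^(1−α) = s / (n + δ).
k^0.68 = 0.32 / (0.029 + 0.096) = 0.32 / 0.125 = 2.5600
k* = 2.5600^(1/0.68) ≈ 3.9843
y* = (k*)^α = 3.9843^0.32 ≈ 1.5564

y* ≈ 1.56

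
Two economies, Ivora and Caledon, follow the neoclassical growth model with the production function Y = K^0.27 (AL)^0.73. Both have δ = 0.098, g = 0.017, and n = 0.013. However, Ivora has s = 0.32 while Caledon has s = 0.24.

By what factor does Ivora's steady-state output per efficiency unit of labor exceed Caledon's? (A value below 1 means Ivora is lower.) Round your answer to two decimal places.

ratio ≈ 1.11

Steady-state y* = [s/(n + g + δ)]^(α/(1−α)), so the ratio is [ (s_I/(n + g + δ)_I) / (s_C/(n + g + δ)_C) ]^0.3699.
s_I/(n + g + δ)_I = 0.32/0.128 = 2.5000; s_C/(n + g + δ)_C = 0.24/0.128 = 1.8750.
Ratio = (2.5000/1.8750)^0.3699 = 1.3333^0.3699 ≈ 1.1123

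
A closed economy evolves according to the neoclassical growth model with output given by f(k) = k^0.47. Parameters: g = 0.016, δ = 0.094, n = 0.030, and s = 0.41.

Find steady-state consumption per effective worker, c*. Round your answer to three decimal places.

c* = 1.530

Steady state requires s·f(k) = (n + g + δ)·k, i.e. s·k^α = (n + g + δ)·k.
Rearranging, k^(1−α) = s / (n + g + δ).
k^0.53 = 0.41 / (0.030 + 0.016 + 0.094) = 0.41 / 0.140 = 2.9286
k* = 2.9286^(1/0.53) ≈ 7.5944
y* = (k*)^α = 7.5944^0.47 ≈ 2.5932
c* = (1 − s)·y* = (1 − 0.41) × 2.5932 ≈ 1.5300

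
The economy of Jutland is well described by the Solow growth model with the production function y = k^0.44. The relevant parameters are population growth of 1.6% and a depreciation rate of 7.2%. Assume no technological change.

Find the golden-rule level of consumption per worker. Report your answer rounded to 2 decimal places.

At the golden rule, f'(k) = n + δ, so α·k^(α−1) = n + δ and k_gold = (α/(n + δ))^(1/(1−α)).
k_gold = (0.44/0.088)^(1/0.56) = 5.0000^1.7857 ≈ 17.7072
c_gold = f(k_gold) − (n + δ)·k_gold = 3.5415 − 0.088×17.7072 ≈ 1.9833

c_gold ≈ 1.98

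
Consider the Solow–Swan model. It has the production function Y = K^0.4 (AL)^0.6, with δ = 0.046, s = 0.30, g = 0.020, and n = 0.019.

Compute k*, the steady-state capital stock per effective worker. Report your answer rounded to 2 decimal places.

k* ≈ 8.18

In steady state, investment equals break-even investment: s·k^α = (n + g + δ)·k.
Rearranging, k^(1−α) = s / (n + g + δ).
k^0.6 = 0.30 / (0.019 + 0.020 + 0.046) = 0.30 / 0.085 = 3.5294
k* = 3.5294^(1/0.6) ≈ 8.1815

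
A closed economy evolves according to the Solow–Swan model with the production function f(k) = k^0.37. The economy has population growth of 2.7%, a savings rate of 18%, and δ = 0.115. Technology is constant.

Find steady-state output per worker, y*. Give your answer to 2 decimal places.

y* ≈ 1.15

In steady state, investment equals break-even investment: s·k^α = (n + δ)·k.
Rearranging, k^(1−α) = s / (n + δ).
k^0.63 = 0.18 / (0.027 + 0.115) = 0.18 / 0.142 = 1.2676
k* = 1.2676^(1/0.63) ≈ 1.4570
y* = (k*)^α = 1.4570^0.37 ≈ 1.1494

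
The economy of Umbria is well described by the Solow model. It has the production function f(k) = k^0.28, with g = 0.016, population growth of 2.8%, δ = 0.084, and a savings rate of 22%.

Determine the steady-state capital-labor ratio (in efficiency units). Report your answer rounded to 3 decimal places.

Steady state requires s·f(k) = (n + g + δ)·k, i.e. s·k^α = (n + g + δ)·k.
Rearranging, k^(1−α) = s / (n + g + δ).
k^0.72 = 0.22 / (0.028 + 0.016 + 0.084) = 0.22 / 0.128 = 1.7188
k* = 1.7188^(1/0.72) ≈ 2.1218

k* = 2.122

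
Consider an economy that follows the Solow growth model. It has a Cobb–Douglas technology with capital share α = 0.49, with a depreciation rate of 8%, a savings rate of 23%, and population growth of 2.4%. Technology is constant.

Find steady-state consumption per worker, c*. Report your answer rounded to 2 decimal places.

c* ≈ 1.65

In steady state, investment equals break-even investment: s·k^α = (n + δ)·k.
Dividing both sides by k: k^(1−α) = s / (n + δ).
k^0.51 = 0.23 / (0.024 + 0.080) = 0.23 / 0.104 = 2.2115
k* = 2.2115^(1/0.51) ≈ 4.7409
y* = (k*)^α = 4.7409^0.49 ≈ 2.1437
c* = (1 − s)·y* = (1 − 0.23) × 2.1437 ≈ 1.6506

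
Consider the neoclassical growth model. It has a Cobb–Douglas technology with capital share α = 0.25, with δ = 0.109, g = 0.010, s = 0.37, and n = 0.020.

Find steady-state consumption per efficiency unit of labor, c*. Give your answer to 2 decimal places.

In steady state, investment equals break-even investment: s·k^α = (n + g + δ)·k.
Dividing both sides by k: k^(1−α) = s / (n + g + δ).
k^0.75 = 0.37 / (0.020 + 0.010 + 0.109) = 0.37 / 0.139 = 2.6619
k* = 2.6619^(1/0.75) ≈ 3.6891
y* = (k*)^α = 3.6891^0.25 ≈ 1.3859
c* = (1 − s)·y* = (1 − 0.37) × 1.3859 ≈ 0.8731

c* ≈ 0.87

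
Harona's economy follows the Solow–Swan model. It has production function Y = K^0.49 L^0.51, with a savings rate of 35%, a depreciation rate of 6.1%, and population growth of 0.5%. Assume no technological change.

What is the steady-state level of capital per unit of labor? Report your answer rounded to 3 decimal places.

k* ≈ 26.341

Steady state requires s·f(k) = (n + δ)·k, i.e. s·k^α = (n + δ)·k.
Rearranging, k^(1−α) = s / (n + δ).
k^0.51 = 0.35 / (0.005 + 0.061) = 0.35 / 0.066 = 5.3030
k* = 5.3030^(1/0.51) ≈ 26.3409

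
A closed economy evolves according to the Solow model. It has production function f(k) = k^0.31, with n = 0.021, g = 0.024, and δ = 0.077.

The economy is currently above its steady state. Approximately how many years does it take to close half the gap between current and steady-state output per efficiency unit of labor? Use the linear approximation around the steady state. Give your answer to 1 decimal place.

t_½ ≈ 8.2 years

Near the steady state the convergence rate is λ = (1 − α)(n + g + δ).
λ = (1 − 0.31) × 0.122 = 0.69 × 0.122 = 0.08418
Half-life = ln 2 / λ = 0.6931 / 0.08418 ≈ 8.23 years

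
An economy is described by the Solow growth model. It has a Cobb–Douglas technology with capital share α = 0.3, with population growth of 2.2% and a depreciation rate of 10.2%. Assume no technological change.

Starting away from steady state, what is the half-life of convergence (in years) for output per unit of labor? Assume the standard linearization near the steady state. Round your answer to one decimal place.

half-life ≈ 8.0 years

Near the steady state the convergence rate is λ = (1 − α)(n + δ).
λ = (1 − 0.3) × 0.124 = 0.7 × 0.124 = 0.0868
Half-life = ln 2 / λ = 0.6931 / 0.0868 ≈ 7.99 years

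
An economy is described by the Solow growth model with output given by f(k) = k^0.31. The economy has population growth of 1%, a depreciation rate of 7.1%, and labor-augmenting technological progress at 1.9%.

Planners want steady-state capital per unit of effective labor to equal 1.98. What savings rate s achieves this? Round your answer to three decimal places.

s ≈ 0.160

In steady state, investment equals break-even investment: s·k^α = (n + g + δ)·k.
So s / (n + g + δ) = (k*)^(1−α) = 1.98^0.69 = 1.6021.
Therefore s = 1.6021 × (n + g + δ) = 1.6021 × 0.100 = 0.1602.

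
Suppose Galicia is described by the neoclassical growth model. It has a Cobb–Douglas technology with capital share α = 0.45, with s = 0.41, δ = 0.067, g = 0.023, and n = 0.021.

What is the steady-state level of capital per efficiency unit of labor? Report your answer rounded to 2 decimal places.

Steady state requires s·f(k) = (n + g + δ)·k, i.e. s·k^α = (n + g + δ)·k.
Dividing both sides by k: k^(1−α) = s / (n + g + δ).
k^0.55 = 0.41 / (0.021 + 0.023 + 0.067) = 0.41 / 0.111 = 3.6937
k* = 3.6937^(1/0.55) ≈ 10.7584

k* ≈ 10.76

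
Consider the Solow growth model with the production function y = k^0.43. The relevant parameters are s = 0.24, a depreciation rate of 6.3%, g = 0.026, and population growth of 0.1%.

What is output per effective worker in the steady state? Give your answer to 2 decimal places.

y* = 2.10

Steady state requires s·f(k) = (n + g + δ)·k, i.e. s·k^α = (n + g + δ)·k.
Dividing both sides by k: k^(1−α) = s / (n + g + δ).
k^0.57 = 0.24 / (0.001 + 0.026 + 0.063) = 0.24 / 0.090 = 2.6667
k* = 2.6667^(1/0.57) ≈ 5.5889
y* = (k*)^α = 5.5889^0.43 ≈ 2.0958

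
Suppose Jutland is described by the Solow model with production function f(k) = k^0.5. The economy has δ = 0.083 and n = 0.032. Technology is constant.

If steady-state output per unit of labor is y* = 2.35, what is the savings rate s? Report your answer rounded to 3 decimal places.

s ≈ 0.270

Steady state requires s·f(k) = (n + δ)·k, i.e. s·k^α = (n + δ)·k.
Since y* = [s/(n + δ)]^(α/(1−α)), we have s/(n + δ) = (y*)^((1−α)/α) = 2.35^1 = 2.3500.
Therefore s = 2.3500 × (n + δ) = 2.3500 × 0.115 = 0.2703.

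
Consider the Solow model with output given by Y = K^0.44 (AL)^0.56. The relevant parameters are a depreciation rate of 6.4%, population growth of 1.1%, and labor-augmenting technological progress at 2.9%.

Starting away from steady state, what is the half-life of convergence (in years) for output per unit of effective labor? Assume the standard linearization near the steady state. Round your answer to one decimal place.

half-life ≈ 11.9 years

Near the steady state the convergence rate is λ = (1 − α)(n + g + δ).
λ = (1 − 0.44) × 0.104 = 0.56 × 0.104 = 0.05824
Half-life = ln 2 / λ = 0.6931 / 0.05824 ≈ 11.90 years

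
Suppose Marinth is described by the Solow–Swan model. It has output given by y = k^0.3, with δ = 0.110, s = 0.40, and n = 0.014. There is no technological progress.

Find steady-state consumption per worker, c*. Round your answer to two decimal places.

c* ≈ 0.99

In steady state, investment equals break-even investment: s·k^α = (n + δ)·k.
Rearranging, k^(1−α) = s / (n + δ).
k^0.7 = 0.40 / (0.014 + 0.110) = 0.40 / 0.124 = 3.2258
k* = 3.2258^(1/0.7) ≈ 5.3287
y* = (k*)^α = 5.3287^0.3 ≈ 1.6519
c* = (1 − s)·y* = (1 − 0.40) × 1.6519 ≈ 0.9911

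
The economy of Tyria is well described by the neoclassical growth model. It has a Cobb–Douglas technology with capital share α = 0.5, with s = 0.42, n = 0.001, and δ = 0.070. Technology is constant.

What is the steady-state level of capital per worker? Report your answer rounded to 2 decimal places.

In steady state, investment equals break-even investment: s·k^α = (n + δ)·k.
Dividing both sides by k: k^(1−α) = s / (n + δ).
k^0.5 = 0.42 / (0.001 + 0.070) = 0.42 / 0.071 = 5.9155
k* = 5.9155^(1/0.5) ≈ 34.9931

k* = 34.99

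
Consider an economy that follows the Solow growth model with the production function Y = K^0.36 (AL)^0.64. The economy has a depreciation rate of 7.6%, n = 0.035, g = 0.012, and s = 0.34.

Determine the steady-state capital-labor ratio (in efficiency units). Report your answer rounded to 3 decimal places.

k* ≈ 4.897

In steady state, investment equals break-even investment: s·k^α = (n + g + δ)·k.
Dividing both sides by k: k^(1−α) = s / (n + g + δ).
k^0.64 = 0.34 / (0.035 + 0.012 + 0.076) = 0.34 / 0.123 = 2.7642
k* = 2.7642^(1/0.64) ≈ 4.8973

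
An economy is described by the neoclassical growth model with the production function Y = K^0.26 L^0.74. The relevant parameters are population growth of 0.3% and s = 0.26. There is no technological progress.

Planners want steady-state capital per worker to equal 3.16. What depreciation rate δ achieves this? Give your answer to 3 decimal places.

In steady state, investment equals break-even investment: s·k^α = (n + δ)·k.
So s / (n + δ) = (k*)^(1−α) = 3.16^0.74 = 2.3430.
Therefore n + δ = s / 2.3430 = 0.26 / 2.3430 = 0.1110, so δ = 0.1110 − 0.003 = 0.1080.

δ ≈ 0.108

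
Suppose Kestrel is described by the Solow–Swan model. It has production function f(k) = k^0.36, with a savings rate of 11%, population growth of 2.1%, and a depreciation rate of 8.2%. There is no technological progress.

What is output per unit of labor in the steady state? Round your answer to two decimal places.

y* = 1.04

At the steady state, Δk = 0, so s·k^α = (n + δ)·k.
Rearranging, k^(1−α) = s / (n + δ).
k^0.64 = 0.11 / (0.021 + 0.082) = 0.11 / 0.103 = 1.0680
k* = 1.0680^(1/0.64) ≈ 1.1083
y* = (k*)^α = 1.1083^0.36 ≈ 1.0377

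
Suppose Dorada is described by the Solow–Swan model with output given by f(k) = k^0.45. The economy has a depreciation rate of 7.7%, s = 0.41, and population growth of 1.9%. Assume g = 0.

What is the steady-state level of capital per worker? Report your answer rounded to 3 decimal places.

k* = 14.008

In steady state, investment equals break-even investment: s·k^α = (n + δ)·k.
Dividing both sides by k: k^(1−α) = s / (n + δ).
k^0.55 = 0.41 / (0.019 + 0.077) = 0.41 / 0.096 = 4.2708
k* = 4.2708^(1/0.55) ≈ 14.0081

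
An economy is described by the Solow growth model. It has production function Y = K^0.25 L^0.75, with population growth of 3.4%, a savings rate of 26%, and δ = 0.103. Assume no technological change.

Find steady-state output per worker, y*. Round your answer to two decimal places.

y* ≈ 1.24

At the steady state, Δk = 0, so s·k^α = (n + δ)·k.
Rearranging, k^(1−α) = s / (n + δ).
k^0.75 = 0.26 / (0.034 + 0.103) = 0.26 / 0.137 = 1.8978
k* = 1.8978^(1/0.75) ≈ 2.3496
y* = (k*)^α = 2.3496^0.25 ≈ 1.2381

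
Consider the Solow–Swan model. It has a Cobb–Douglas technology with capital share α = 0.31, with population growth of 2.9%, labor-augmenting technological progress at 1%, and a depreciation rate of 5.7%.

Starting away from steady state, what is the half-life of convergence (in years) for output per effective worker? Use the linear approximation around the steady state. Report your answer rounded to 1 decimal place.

Near the steady state the convergence rate is λ = (1 − α)(n + g + δ).
λ = (1 − 0.31) × 0.096 = 0.69 × 0.096 = 0.06624
Half-life = ln 2 / λ = 0.6931 / 0.06624 ≈ 10.46 years

t_½ ≈ 10.5 years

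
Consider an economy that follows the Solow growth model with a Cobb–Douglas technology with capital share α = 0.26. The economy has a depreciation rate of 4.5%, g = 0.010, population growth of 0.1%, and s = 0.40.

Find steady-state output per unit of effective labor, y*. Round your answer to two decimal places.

y* = 2.00

Steady state requires s·f(k) = (n + g + δ)·k, i.e. s·k^α = (n + g + δ)·k.
Rearranging, k^(1−α) = s / (n + g + δ).
k^0.74 = 0.40 / (0.001 + 0.010 + 0.045) = 0.40 / 0.056 = 7.1429
k* = 7.1429^(1/0.74) ≈ 14.2523
y* = (k*)^α = 14.2523^0.26 ≈ 1.9953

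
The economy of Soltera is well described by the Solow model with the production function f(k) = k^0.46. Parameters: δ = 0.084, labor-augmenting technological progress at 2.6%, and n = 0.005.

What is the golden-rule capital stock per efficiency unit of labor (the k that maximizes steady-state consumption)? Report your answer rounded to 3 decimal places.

k_gold ≈ 13.029

The golden rule sets f'(k) = n + g + δ, i.e. α·k^(α−1) = n + g + δ.
So k^(1−α) = α / (n + g + δ) = 0.46 / 0.115 = 4.0000.
k_gold = 4.0000^(1/0.54) ≈ 13.0294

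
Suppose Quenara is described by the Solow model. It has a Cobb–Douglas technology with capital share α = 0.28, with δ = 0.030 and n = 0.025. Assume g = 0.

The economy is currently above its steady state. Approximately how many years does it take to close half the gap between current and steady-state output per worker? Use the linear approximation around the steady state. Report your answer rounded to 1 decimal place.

about 17.5 years

Near the steady state the convergence rate is λ = (1 − α)(n + δ).
λ = (1 − 0.28) × 0.055 = 0.72 × 0.055 = 0.0396
Half-life = ln 2 / λ = 0.6931 / 0.0396 ≈ 17.50 years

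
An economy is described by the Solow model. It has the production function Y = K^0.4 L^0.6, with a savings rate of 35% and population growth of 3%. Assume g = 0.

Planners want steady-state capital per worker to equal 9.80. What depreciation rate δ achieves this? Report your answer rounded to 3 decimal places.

Steady state requires s·f(k) = (n + δ)·k, i.e. s·k^α = (n + δ)·k.
So s / (n + δ) = (k*)^(1−α) = 9.80^0.6 = 3.9331.
Therefore n + δ = s / 3.9331 = 0.35 / 3.9331 = 0.0890, so δ = 0.0890 − 0.030 = 0.0590.

δ ≈ 0.059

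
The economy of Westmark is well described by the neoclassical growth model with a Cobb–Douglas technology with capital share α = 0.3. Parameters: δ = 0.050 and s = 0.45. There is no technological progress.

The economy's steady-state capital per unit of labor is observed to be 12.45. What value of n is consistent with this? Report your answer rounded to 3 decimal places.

n ≈ 0.027

At the steady state, Δk = 0, so s·k^α = (n + δ)·k.
So s / (n + δ) = (k*)^(1−α) = 12.45^0.7 = 5.8428.
Therefore n + δ = s / 5.8428 = 0.45 / 5.8428 = 0.0770, so n = 0.0770 − 0.050 = 0.0270.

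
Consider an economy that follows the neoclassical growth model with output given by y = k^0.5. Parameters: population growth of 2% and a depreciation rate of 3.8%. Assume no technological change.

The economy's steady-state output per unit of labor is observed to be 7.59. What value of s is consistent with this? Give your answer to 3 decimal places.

s ≈ 0.440

At the steady state, Δk = 0, so s·k^α = (n + δ)·k.
Since y* = [s/(n + δ)]^(α/(1−α)), we have s/(n + δ) = (y*)^((1−α)/α) = 7.59^1 = 7.5900.
Therefore s = 7.5900 × (n + δ) = 7.5900 × 0.058 = 0.4402.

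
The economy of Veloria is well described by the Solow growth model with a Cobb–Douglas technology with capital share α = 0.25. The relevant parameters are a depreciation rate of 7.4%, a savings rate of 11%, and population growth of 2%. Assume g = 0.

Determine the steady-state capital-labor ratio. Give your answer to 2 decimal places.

At the steady state, Δk = 0, so s·k^α = (n + δ)·k.
Rearranging, k^(1−α) = s / (n + δ).
k^0.75 = 0.11 / (0.020 + 0.074) = 0.11 / 0.094 = 1.1702
k* = 1.1702^(1/0.75) ≈ 1.2331

k* ≈ 1.23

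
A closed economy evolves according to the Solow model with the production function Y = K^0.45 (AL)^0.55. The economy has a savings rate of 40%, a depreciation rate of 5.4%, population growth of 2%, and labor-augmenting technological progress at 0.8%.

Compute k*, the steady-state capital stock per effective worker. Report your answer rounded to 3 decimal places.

Steady state requires s·f(k) = (n + g + δ)·k, i.e. s·k^α = (n + g + δ)·k.
Dividing both sides by k: k^(1−α) = s / (n + g + δ).
k^0.55 = 0.40 / (0.020 + 0.008 + 0.054) = 0.40 / 0.082 = 4.8780
k* = 4.8780^(1/0.55) ≈ 17.8381

k* ≈ 17.838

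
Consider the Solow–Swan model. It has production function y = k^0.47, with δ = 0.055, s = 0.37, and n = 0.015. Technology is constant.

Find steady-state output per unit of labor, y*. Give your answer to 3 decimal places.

Steady state requires s·f(k) = (n + δ)·k, i.e. s·k^α = (n + δ)·k.
Dividing both sides by k: k^(1−α) = s / (n + δ).
k^0.53 = 0.37 / (0.015 + 0.055) = 0.37 / 0.070 = 5.2857
k* = 5.2857^(1/0.53) ≈ 23.1390
y* = (k*)^α = 23.1390^0.47 ≈ 4.3777

y* ≈ 4.378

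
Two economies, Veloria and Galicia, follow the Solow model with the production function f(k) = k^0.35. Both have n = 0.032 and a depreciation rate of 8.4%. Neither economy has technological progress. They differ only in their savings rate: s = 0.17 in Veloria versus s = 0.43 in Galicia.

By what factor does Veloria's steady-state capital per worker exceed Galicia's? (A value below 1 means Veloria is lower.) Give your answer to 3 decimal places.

ratio ≈ 0.240

Steady-state k* = [s/(n + δ)]^(1/(1−α)), so the ratio is [ (s_V/(n + δ)_V) / (s_G/(n + δ)_G) ]^1.5385.
s_V/(n + δ)_V = 0.17/0.116 = 1.4655; s_G/(n + δ)_G = 0.43/0.116 = 3.7069.
Ratio = (1.4655/3.7069)^1.5385 = 0.3953^1.5385 ≈ 0.2398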